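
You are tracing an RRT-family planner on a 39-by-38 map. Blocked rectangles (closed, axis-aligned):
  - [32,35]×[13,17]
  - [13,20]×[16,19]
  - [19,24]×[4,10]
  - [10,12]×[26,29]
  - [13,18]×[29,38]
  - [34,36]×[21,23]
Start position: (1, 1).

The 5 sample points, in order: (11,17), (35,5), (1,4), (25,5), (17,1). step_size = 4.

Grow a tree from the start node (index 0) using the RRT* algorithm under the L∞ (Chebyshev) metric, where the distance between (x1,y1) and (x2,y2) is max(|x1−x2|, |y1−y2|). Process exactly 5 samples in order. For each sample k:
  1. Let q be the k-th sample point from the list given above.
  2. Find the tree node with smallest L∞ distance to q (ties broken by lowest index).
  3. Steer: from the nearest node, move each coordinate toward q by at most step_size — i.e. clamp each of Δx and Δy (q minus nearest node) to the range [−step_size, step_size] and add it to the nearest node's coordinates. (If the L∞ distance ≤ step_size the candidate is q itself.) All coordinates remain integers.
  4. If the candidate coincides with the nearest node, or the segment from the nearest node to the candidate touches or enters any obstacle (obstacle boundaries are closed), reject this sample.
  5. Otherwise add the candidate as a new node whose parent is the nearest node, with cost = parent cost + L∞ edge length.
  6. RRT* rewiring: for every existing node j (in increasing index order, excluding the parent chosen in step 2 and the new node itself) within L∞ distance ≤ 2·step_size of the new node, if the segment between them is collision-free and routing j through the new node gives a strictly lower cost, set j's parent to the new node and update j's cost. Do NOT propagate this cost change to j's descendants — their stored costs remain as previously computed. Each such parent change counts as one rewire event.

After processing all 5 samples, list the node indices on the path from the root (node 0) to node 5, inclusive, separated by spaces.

Path: 0 1 2 4 5

1. q=(11,17) nearest=0 d=16 new=(5,5) → add node 1 parent=0 cost=4
2. q=(35,5) nearest=1 d=30 new=(9,5) → add node 2 parent=1 cost=8
3. q=(1,4) nearest=0 d=3 new=(1,4) → add node 3 parent=0 cost=3
4. q=(25,5) nearest=2 d=16 new=(13,5) → add node 4 parent=2 cost=12
5. q=(17,1) nearest=4 d=4 new=(17,1) → add node 5 parent=4 cost=16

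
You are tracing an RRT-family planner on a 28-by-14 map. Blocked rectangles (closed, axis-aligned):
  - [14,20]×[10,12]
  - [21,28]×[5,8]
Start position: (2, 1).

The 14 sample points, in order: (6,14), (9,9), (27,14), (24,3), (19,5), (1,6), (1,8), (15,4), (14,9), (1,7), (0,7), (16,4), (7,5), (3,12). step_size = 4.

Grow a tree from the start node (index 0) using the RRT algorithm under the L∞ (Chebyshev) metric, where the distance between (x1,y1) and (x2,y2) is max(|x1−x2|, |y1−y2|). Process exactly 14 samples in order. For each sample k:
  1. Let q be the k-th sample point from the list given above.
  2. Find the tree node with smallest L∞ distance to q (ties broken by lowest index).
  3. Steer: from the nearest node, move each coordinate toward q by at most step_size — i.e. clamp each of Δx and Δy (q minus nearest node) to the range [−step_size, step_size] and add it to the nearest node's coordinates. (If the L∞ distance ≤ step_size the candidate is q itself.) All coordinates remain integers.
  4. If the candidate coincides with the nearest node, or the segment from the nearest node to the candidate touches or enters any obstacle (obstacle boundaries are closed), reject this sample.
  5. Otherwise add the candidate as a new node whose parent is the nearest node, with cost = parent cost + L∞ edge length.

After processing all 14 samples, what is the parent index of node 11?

1. q=(6,14) nearest=0 d=13 new=(6,5) → add node 1 parent=0 cost=4
2. q=(9,9) nearest=1 d=4 new=(9,9) → add node 2 parent=1 cost=8
3. q=(27,14) nearest=2 d=18 new=(13,13) → add node 3 parent=2 cost=12
4. q=(24,3) nearest=3 d=11 new=(17,9) → blocked by [14,20]×[10,12], reject
5. q=(19,5) nearest=3 d=8 new=(17,9) → blocked by [14,20]×[10,12], reject
6. q=(1,6) nearest=0 d=5 new=(1,5) → add node 4 parent=0 cost=4
7. q=(1,8) nearest=4 d=3 new=(1,8) → add node 5 parent=4 cost=7
8. q=(15,4) nearest=2 d=6 new=(13,5) → add node 6 parent=2 cost=12
9. q=(14,9) nearest=3 d=4 new=(14,9) → add node 7 parent=3 cost=16
10. q=(1,7) nearest=5 d=1 new=(1,7) → add node 8 parent=5 cost=8
11. q=(0,7) nearest=5 d=1 new=(0,7) → add node 9 parent=5 cost=8
12. q=(16,4) nearest=6 d=3 new=(16,4) → add node 10 parent=6 cost=15
13. q=(7,5) nearest=1 d=1 new=(7,5) → add node 11 parent=1 cost=5
14. q=(3,12) nearest=5 d=4 new=(3,12) → add node 12 parent=5 cost=11

Parent of node 11: 1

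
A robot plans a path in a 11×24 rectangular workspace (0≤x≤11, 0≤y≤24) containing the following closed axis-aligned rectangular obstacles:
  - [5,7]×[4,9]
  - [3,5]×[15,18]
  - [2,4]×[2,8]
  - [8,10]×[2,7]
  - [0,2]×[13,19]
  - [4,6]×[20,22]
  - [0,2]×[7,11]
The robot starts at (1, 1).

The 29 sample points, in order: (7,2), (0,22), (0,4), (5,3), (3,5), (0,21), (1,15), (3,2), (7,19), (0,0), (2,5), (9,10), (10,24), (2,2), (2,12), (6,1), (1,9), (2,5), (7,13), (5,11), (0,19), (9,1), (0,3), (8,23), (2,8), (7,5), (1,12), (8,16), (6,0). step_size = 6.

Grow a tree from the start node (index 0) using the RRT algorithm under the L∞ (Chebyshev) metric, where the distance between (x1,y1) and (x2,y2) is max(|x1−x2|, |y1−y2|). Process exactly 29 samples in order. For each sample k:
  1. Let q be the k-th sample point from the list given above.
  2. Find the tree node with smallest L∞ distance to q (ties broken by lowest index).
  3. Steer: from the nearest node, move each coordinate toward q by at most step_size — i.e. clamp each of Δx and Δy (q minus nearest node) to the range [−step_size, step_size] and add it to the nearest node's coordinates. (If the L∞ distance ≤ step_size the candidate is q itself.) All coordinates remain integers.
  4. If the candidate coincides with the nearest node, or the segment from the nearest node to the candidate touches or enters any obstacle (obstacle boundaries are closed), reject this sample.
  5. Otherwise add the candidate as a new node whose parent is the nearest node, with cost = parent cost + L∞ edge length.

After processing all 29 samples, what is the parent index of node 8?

Parent of node 8: 5

1. q=(7,2) nearest=0 d=6 new=(7,2) → add node 1 parent=0 cost=6
2. q=(0,22) nearest=1 d=20 new=(1,8) → blocked by [5,7]×[4,9], reject
3. q=(0,4) nearest=0 d=3 new=(0,4) → add node 2 parent=0 cost=3
4. q=(5,3) nearest=1 d=2 new=(5,3) → add node 3 parent=1 cost=8
5. q=(3,5) nearest=3 d=2 new=(3,5) → blocked by [2,4]×[2,8], reject
6. q=(0,21) nearest=2 d=17 new=(0,10) → blocked by [0,2]×[7,11], reject
7. q=(1,15) nearest=2 d=11 new=(1,10) → blocked by [0,2]×[7,11], reject
8. q=(3,2) nearest=0 d=2 new=(3,2) → blocked by [2,4]×[2,8], reject
9. q=(7,19) nearest=2 d=15 new=(6,10) → blocked by [5,7]×[4,9], reject
10. q=(0,0) nearest=0 d=1 new=(0,0) → add node 4 parent=0 cost=1
11. q=(2,5) nearest=2 d=2 new=(2,5) → blocked by [2,4]×[2,8], reject
12. q=(9,10) nearest=3 d=7 new=(9,9) → blocked by [5,7]×[4,9], reject
13. q=(10,24) nearest=2 d=20 new=(6,10) → blocked by [5,7]×[4,9], reject
14. q=(2,2) nearest=0 d=1 new=(2,2) → blocked by [2,4]×[2,8], reject
15. q=(2,12) nearest=2 d=8 new=(2,10) → blocked by [0,2]×[7,11], reject
16. q=(6,1) nearest=1 d=1 new=(6,1) → add node 5 parent=1 cost=7
17. q=(1,9) nearest=2 d=5 new=(1,9) → blocked by [0,2]×[7,11], reject
18. q=(2,5) nearest=2 d=2 new=(2,5) → blocked by [2,4]×[2,8], reject
19. q=(7,13) nearest=2 d=9 new=(6,10) → blocked by [5,7]×[4,9], reject
20. q=(5,11) nearest=2 d=7 new=(5,10) → blocked by [2,4]×[2,8], reject
21. q=(0,19) nearest=2 d=15 new=(0,10) → blocked by [0,2]×[7,11], reject
22. q=(9,1) nearest=1 d=2 new=(9,1) → add node 6 parent=1 cost=8
23. q=(0,3) nearest=2 d=1 new=(0,3) → add node 7 parent=2 cost=4
24. q=(8,23) nearest=2 d=19 new=(6,10) → blocked by [5,7]×[4,9], reject
25. q=(2,8) nearest=2 d=4 new=(2,8) → blocked by [2,4]×[2,8], reject
26. q=(7,5) nearest=3 d=2 new=(7,5) → blocked by [5,7]×[4,9], reject
27. q=(1,12) nearest=2 d=8 new=(1,10) → blocked by [0,2]×[7,11], reject
28. q=(8,16) nearest=2 d=12 new=(6,10) → blocked by [5,7]×[4,9], reject
29. q=(6,0) nearest=5 d=1 new=(6,0) → add node 8 parent=5 cost=8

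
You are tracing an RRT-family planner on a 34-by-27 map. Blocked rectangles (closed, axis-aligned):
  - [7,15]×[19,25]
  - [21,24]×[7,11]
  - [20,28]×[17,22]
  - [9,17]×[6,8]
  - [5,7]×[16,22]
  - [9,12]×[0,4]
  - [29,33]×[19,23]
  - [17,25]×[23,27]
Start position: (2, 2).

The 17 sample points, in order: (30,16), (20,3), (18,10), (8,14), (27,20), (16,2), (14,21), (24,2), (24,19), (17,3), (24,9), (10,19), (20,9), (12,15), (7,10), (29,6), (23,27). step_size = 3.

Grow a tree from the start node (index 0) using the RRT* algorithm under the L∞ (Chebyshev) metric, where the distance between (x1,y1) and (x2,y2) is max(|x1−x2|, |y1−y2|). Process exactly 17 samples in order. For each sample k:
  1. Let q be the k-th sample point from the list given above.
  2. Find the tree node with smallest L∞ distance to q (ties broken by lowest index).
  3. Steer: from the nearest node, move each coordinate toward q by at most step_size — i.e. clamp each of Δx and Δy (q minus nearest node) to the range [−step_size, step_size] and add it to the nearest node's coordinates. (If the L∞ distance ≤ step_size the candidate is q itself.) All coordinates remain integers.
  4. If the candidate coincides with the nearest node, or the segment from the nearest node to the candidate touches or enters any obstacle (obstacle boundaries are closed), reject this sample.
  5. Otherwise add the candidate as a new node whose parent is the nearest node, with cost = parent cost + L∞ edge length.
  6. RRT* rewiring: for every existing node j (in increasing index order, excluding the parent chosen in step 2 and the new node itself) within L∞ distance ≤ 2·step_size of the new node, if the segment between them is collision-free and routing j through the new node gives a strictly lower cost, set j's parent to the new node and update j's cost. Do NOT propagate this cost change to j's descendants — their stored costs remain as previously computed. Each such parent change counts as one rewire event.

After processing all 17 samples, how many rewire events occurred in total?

Rewire events: 1

1. q=(30,16) nearest=0 d=28 new=(5,5) → add node 1 parent=0 cost=3
2. q=(20,3) nearest=1 d=15 new=(8,3) → add node 2 parent=1 cost=6
3. q=(18,10) nearest=2 d=10 new=(11,6) → blocked by [9,17]×[6,8], reject
4. q=(8,14) nearest=1 d=9 new=(8,8) → add node 3 parent=1 cost=6
5. q=(27,20) nearest=2 d=19 new=(11,6) → blocked by [9,17]×[6,8], reject
6. q=(16,2) nearest=2 d=8 new=(11,2) → blocked by [9,12]×[0,4], reject
7. q=(14,21) nearest=3 d=13 new=(11,11) → add node 4 parent=3 cost=9
8. q=(24,2) nearest=4 d=13 new=(14,8) → blocked by [9,17]×[6,8], reject
9. q=(24,19) nearest=4 d=13 new=(14,14) → add node 5 parent=4 cost=12
10. q=(17,3) nearest=4 d=8 new=(14,8) → blocked by [9,17]×[6,8], reject
11. q=(24,9) nearest=5 d=10 new=(17,11) → add node 6 parent=5 cost=15
12. q=(10,19) nearest=5 d=5 new=(11,17) → add node 7 parent=5 cost=15
13. q=(20,9) nearest=6 d=3 new=(20,9) → add node 8 parent=6 cost=18
14. q=(12,15) nearest=5 d=2 new=(12,15) → add node 9 parent=5 cost=14
15. q=(7,10) nearest=3 d=2 new=(7,10) → add node 10 parent=3 cost=8; rewire 9→10 (13<14)
16. q=(29,6) nearest=8 d=9 new=(23,6) → blocked by [21,24]×[7,11], reject
17. q=(23,27) nearest=7 d=12 new=(14,20) → blocked by [7,15]×[19,25], reject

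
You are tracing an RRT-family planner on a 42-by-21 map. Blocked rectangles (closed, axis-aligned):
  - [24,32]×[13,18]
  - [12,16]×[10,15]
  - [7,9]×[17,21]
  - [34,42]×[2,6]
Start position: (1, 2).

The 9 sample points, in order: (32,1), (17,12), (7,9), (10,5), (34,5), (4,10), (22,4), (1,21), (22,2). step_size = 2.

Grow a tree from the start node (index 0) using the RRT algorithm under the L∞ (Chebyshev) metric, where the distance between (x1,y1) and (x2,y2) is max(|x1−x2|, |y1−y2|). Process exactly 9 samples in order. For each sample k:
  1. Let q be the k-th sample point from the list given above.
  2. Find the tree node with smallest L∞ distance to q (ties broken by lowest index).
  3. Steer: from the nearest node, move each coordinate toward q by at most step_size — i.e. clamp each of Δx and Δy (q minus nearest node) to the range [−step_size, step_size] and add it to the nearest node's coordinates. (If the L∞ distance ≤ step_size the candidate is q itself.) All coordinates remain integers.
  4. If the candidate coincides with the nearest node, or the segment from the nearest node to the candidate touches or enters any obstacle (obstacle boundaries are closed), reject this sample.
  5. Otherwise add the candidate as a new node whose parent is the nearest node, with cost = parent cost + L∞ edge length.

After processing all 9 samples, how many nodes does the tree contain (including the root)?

1. q=(32,1) nearest=0 d=31 new=(3,1) → add node 1 parent=0 cost=2
2. q=(17,12) nearest=1 d=14 new=(5,3) → add node 2 parent=1 cost=4
3. q=(7,9) nearest=2 d=6 new=(7,5) → add node 3 parent=2 cost=6
4. q=(10,5) nearest=3 d=3 new=(9,5) → add node 4 parent=3 cost=8
5. q=(34,5) nearest=4 d=25 new=(11,5) → add node 5 parent=4 cost=10
6. q=(4,10) nearest=3 d=5 new=(5,7) → add node 6 parent=3 cost=8
7. q=(22,4) nearest=5 d=11 new=(13,4) → add node 7 parent=5 cost=12
8. q=(1,21) nearest=6 d=14 new=(3,9) → add node 8 parent=6 cost=10
9. q=(22,2) nearest=7 d=9 new=(15,2) → add node 9 parent=7 cost=14

Node count: 10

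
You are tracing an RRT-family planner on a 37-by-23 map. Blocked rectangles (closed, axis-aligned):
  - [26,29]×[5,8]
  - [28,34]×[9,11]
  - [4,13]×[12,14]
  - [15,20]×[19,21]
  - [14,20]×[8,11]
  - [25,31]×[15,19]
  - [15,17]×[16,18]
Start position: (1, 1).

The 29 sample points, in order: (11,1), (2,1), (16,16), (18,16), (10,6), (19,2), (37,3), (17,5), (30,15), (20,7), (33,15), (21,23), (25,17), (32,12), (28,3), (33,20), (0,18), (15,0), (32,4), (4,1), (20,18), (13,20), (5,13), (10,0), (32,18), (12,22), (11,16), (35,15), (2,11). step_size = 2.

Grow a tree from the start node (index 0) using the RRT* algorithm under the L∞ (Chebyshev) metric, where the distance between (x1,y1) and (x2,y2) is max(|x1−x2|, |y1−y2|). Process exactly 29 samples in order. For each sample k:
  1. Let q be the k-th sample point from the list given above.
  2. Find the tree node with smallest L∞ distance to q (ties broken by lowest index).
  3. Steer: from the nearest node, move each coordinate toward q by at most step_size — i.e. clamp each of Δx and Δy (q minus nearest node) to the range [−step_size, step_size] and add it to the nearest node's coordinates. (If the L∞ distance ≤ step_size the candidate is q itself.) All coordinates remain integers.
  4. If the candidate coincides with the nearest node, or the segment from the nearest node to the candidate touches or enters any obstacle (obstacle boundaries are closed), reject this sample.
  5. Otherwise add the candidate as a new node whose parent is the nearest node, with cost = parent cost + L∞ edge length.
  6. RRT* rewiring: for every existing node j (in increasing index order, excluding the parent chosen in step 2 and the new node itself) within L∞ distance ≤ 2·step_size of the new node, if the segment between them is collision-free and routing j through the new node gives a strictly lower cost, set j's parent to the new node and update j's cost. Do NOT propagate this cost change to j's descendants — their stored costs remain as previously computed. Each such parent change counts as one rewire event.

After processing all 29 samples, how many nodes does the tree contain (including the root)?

Node count: 23

1. q=(11,1) nearest=0 d=10 new=(3,1) → add node 1 parent=0 cost=2
2. q=(2,1) nearest=0 d=1 new=(2,1) → add node 2 parent=0 cost=1
3. q=(16,16) nearest=0 d=15 new=(3,3) → add node 3 parent=0 cost=2
4. q=(18,16) nearest=1 d=15 new=(5,3) → add node 4 parent=1 cost=4
5. q=(10,6) nearest=4 d=5 new=(7,5) → add node 5 parent=4 cost=6
6. q=(19,2) nearest=5 d=12 new=(9,3) → add node 6 parent=5 cost=8
7. q=(37,3) nearest=6 d=28 new=(11,3) → add node 7 parent=6 cost=10
8. q=(17,5) nearest=7 d=6 new=(13,5) → add node 8 parent=7 cost=12
9. q=(30,15) nearest=8 d=17 new=(15,7) → add node 9 parent=8 cost=14
10. q=(20,7) nearest=9 d=5 new=(17,7) → add node 10 parent=9 cost=16
11. q=(33,15) nearest=10 d=16 new=(19,9) → blocked by [14,20]×[8,11], reject
12. q=(21,23) nearest=9 d=16 new=(17,9) → blocked by [14,20]×[8,11], reject
13. q=(25,17) nearest=9 d=10 new=(17,9) → blocked by [14,20]×[8,11], reject
14. q=(32,12) nearest=10 d=15 new=(19,9) → blocked by [14,20]×[8,11], reject
15. q=(28,3) nearest=10 d=11 new=(19,5) → add node 11 parent=10 cost=18
16. q=(33,20) nearest=11 d=15 new=(21,7) → add node 12 parent=11 cost=20
17. q=(0,18) nearest=5 d=13 new=(5,7) → add node 13 parent=5 cost=8
18. q=(15,0) nearest=7 d=4 new=(13,1) → add node 14 parent=7 cost=12
19. q=(32,4) nearest=12 d=11 new=(23,5) → add node 15 parent=12 cost=22
20. q=(4,1) nearest=1 d=1 new=(4,1) → add node 16 parent=1 cost=3
21. q=(20,18) nearest=9 d=11 new=(17,9) → blocked by [14,20]×[8,11], reject
22. q=(13,20) nearest=9 d=13 new=(13,9) → blocked by [14,20]×[8,11], reject
23. q=(5,13) nearest=13 d=6 new=(5,9) → add node 17 parent=13 cost=10
24. q=(10,0) nearest=6 d=3 new=(10,1) → add node 18 parent=6 cost=10
25. q=(32,18) nearest=12 d=11 new=(23,9) → add node 19 parent=12 cost=22
26. q=(12,22) nearest=17 d=13 new=(7,11) → add node 20 parent=17 cost=12
27. q=(11,16) nearest=20 d=5 new=(9,13) → blocked by [4,13]×[12,14], reject
28. q=(35,15) nearest=15 d=12 new=(25,7) → add node 21 parent=15 cost=24
29. q=(2,11) nearest=17 d=3 new=(3,11) → add node 22 parent=17 cost=12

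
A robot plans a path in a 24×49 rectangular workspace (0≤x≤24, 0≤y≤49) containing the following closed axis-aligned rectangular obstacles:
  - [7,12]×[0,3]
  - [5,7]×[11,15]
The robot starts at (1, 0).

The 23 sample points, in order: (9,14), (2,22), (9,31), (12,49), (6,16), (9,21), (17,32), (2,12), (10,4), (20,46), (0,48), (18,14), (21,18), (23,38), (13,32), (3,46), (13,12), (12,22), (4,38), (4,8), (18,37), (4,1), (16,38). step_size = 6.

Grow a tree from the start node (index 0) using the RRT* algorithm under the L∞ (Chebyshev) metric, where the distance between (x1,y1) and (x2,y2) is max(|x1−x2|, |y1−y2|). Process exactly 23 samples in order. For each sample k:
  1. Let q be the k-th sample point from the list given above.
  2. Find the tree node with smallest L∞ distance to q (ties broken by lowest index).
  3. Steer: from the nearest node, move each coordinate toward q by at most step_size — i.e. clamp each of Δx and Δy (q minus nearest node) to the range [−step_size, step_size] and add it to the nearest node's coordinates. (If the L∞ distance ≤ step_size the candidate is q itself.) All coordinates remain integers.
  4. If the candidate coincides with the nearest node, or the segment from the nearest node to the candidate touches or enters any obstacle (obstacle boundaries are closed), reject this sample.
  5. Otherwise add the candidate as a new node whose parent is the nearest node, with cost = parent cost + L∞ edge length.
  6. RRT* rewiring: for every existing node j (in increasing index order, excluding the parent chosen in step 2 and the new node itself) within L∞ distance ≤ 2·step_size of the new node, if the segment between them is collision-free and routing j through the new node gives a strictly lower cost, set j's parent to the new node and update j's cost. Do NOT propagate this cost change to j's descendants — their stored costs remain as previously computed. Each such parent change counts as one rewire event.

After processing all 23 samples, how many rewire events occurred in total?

1. q=(9,14) nearest=0 d=14 new=(7,6) → add node 1 parent=0 cost=6
2. q=(2,22) nearest=1 d=16 new=(2,12) → add node 2 parent=1 cost=12
3. q=(9,31) nearest=2 d=19 new=(8,18) → blocked by [5,7]×[11,15], reject
4. q=(12,49) nearest=2 d=37 new=(8,18) → blocked by [5,7]×[11,15], reject
5. q=(6,16) nearest=2 d=4 new=(6,16) → blocked by [5,7]×[11,15], reject
6. q=(9,21) nearest=2 d=9 new=(8,18) → blocked by [5,7]×[11,15], reject
7. q=(17,32) nearest=2 d=20 new=(8,18) → blocked by [5,7]×[11,15], reject
8. q=(2,12) nearest=2 d=0 → coincident, reject
9. q=(10,4) nearest=1 d=3 new=(10,4) → add node 3 parent=1 cost=9
10. q=(20,46) nearest=2 d=34 new=(8,18) → blocked by [5,7]×[11,15], reject
11. q=(0,48) nearest=2 d=36 new=(0,18) → add node 4 parent=2 cost=18
12. q=(18,14) nearest=3 d=10 new=(16,10) → add node 5 parent=3 cost=15
13. q=(21,18) nearest=5 d=8 new=(21,16) → add node 6 parent=5 cost=21
14. q=(23,38) nearest=6 d=22 new=(23,22) → add node 7 parent=6 cost=27
15. q=(13,32) nearest=7 d=10 new=(17,28) → add node 8 parent=7 cost=33
16. q=(3,46) nearest=8 d=18 new=(11,34) → add node 9 parent=8 cost=39
17. q=(13,12) nearest=5 d=3 new=(13,12) → add node 10 parent=5 cost=18
18. q=(12,22) nearest=8 d=6 new=(12,22) → add node 11 parent=8 cost=39
19. q=(4,38) nearest=9 d=7 new=(5,38) → add node 12 parent=9 cost=45
20. q=(4,8) nearest=1 d=3 new=(4,8) → add node 13 parent=1 cost=9
21. q=(18,37) nearest=9 d=7 new=(17,37) → add node 14 parent=9 cost=45
22. q=(4,1) nearest=0 d=3 new=(4,1) → add node 15 parent=0 cost=3; rewire 10→15 (14<18)
23. q=(16,38) nearest=14 d=1 new=(16,38) → add node 16 parent=14 cost=46

Rewire events: 1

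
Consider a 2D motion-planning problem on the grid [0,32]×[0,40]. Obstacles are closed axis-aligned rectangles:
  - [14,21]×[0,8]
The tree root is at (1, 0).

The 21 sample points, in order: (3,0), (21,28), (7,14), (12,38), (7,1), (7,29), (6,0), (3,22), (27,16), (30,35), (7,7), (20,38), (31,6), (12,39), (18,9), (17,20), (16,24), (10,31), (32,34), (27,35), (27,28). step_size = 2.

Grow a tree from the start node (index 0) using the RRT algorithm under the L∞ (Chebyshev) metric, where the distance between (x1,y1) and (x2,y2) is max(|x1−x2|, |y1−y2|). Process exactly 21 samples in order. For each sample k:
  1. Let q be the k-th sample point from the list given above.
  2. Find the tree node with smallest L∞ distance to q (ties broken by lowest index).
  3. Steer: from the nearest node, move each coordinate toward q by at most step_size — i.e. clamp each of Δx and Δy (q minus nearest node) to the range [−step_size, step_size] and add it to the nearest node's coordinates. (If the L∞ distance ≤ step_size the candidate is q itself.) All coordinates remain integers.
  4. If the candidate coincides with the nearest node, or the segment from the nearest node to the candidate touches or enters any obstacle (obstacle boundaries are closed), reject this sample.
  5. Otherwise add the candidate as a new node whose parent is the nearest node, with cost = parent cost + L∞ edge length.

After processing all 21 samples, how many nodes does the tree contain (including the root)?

1. q=(3,0) nearest=0 d=2 new=(3,0) → add node 1 parent=0 cost=2
2. q=(21,28) nearest=0 d=28 new=(3,2) → add node 2 parent=0 cost=2
3. q=(7,14) nearest=2 d=12 new=(5,4) → add node 3 parent=2 cost=4
4. q=(12,38) nearest=3 d=34 new=(7,6) → add node 4 parent=3 cost=6
5. q=(7,1) nearest=3 d=3 new=(7,2) → add node 5 parent=3 cost=6
6. q=(7,29) nearest=4 d=23 new=(7,8) → add node 6 parent=4 cost=8
7. q=(6,0) nearest=5 d=2 new=(6,0) → add node 7 parent=5 cost=8
8. q=(3,22) nearest=6 d=14 new=(5,10) → add node 8 parent=6 cost=10
9. q=(27,16) nearest=4 d=20 new=(9,8) → add node 9 parent=4 cost=8
10. q=(30,35) nearest=8 d=25 new=(7,12) → add node 10 parent=8 cost=12
11. q=(7,7) nearest=4 d=1 new=(7,7) → add node 11 parent=4 cost=7
12. q=(20,38) nearest=10 d=26 new=(9,14) → add node 12 parent=10 cost=14
13. q=(31,6) nearest=9 d=22 new=(11,6) → add node 13 parent=9 cost=10
14. q=(12,39) nearest=12 d=25 new=(11,16) → add node 14 parent=12 cost=16
15. q=(18,9) nearest=13 d=7 new=(13,8) → add node 15 parent=13 cost=12
16. q=(17,20) nearest=14 d=6 new=(13,18) → add node 16 parent=14 cost=18
17. q=(16,24) nearest=16 d=6 new=(15,20) → add node 17 parent=16 cost=20
18. q=(10,31) nearest=17 d=11 new=(13,22) → add node 18 parent=17 cost=22
19. q=(32,34) nearest=17 d=17 new=(17,22) → add node 19 parent=17 cost=22
20. q=(27,35) nearest=19 d=13 new=(19,24) → add node 20 parent=19 cost=24
21. q=(27,28) nearest=20 d=8 new=(21,26) → add node 21 parent=20 cost=26

Node count: 22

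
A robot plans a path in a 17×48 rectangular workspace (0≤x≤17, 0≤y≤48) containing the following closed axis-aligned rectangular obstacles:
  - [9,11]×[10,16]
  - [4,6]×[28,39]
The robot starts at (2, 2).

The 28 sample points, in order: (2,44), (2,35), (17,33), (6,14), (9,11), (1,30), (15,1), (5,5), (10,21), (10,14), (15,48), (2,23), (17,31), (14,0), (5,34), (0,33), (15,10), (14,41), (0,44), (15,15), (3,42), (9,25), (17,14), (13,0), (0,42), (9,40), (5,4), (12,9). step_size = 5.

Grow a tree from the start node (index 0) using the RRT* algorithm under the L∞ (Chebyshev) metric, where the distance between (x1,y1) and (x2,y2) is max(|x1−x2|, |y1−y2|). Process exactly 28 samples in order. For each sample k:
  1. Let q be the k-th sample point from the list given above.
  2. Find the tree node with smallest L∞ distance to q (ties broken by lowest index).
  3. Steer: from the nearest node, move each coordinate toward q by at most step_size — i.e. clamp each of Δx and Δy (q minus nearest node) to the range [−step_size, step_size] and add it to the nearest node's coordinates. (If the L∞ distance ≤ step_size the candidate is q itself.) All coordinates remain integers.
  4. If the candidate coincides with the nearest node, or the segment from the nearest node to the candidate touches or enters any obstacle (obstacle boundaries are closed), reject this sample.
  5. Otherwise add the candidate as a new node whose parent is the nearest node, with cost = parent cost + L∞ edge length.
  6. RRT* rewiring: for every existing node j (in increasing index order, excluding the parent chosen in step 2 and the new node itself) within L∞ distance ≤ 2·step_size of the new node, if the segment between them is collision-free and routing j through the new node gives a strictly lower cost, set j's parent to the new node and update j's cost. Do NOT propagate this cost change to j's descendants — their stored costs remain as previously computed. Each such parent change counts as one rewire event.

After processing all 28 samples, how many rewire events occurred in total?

1. q=(2,44) nearest=0 d=42 new=(2,7) → add node 1 parent=0 cost=5
2. q=(2,35) nearest=1 d=28 new=(2,12) → add node 2 parent=1 cost=10
3. q=(17,33) nearest=2 d=21 new=(7,17) → add node 3 parent=2 cost=15
4. q=(6,14) nearest=3 d=3 new=(6,14) → add node 4 parent=3 cost=18
5. q=(9,11) nearest=4 d=3 new=(9,11) → blocked by [9,11]×[10,16], reject
6. q=(1,30) nearest=3 d=13 new=(2,22) → add node 5 parent=3 cost=20
7. q=(15,1) nearest=0 d=13 new=(7,1) → add node 6 parent=0 cost=5
8. q=(5,5) nearest=0 d=3 new=(5,5) → add node 7 parent=0 cost=3; rewire 4→7 (12<18)
9. q=(10,21) nearest=3 d=4 new=(10,21) → add node 8 parent=3 cost=19
10. q=(10,14) nearest=3 d=3 new=(10,14) → blocked by [9,11]×[10,16], reject
11. q=(15,48) nearest=5 d=26 new=(7,27) → add node 9 parent=5 cost=25
12. q=(2,23) nearest=5 d=1 new=(2,23) → add node 10 parent=5 cost=21
13. q=(17,31) nearest=8 d=10 new=(15,26) → add node 11 parent=8 cost=24
14. q=(14,0) nearest=6 d=7 new=(12,0) → add node 12 parent=6 cost=10
15. q=(5,34) nearest=9 d=7 new=(5,32) → blocked by [4,6]×[28,39], reject
16. q=(0,33) nearest=9 d=7 new=(2,32) → blocked by [4,6]×[28,39], reject
17. q=(15,10) nearest=3 d=8 new=(12,12) → blocked by [9,11]×[10,16], reject
18. q=(14,41) nearest=9 d=14 new=(12,32) → add node 13 parent=9 cost=30
19. q=(0,44) nearest=13 d=12 new=(7,37) → add node 14 parent=13 cost=35
20. q=(15,15) nearest=8 d=6 new=(15,16) → add node 15 parent=8 cost=24
21. q=(3,42) nearest=14 d=5 new=(3,42) → blocked by [4,6]×[28,39], reject
22. q=(9,25) nearest=9 d=2 new=(9,25) → add node 16 parent=9 cost=27
23. q=(17,14) nearest=15 d=2 new=(17,14) → add node 17 parent=15 cost=26
24. q=(13,0) nearest=12 d=1 new=(13,0) → add node 18 parent=12 cost=11
25. q=(0,42) nearest=14 d=7 new=(2,42) → blocked by [4,6]×[28,39], reject
26. q=(9,40) nearest=14 d=3 new=(9,40) → add node 19 parent=14 cost=38
27. q=(5,4) nearest=7 d=1 new=(5,4) → add node 20 parent=7 cost=4
28. q=(12,9) nearest=17 d=5 new=(12,9) → add node 21 parent=17 cost=31

Rewire events: 1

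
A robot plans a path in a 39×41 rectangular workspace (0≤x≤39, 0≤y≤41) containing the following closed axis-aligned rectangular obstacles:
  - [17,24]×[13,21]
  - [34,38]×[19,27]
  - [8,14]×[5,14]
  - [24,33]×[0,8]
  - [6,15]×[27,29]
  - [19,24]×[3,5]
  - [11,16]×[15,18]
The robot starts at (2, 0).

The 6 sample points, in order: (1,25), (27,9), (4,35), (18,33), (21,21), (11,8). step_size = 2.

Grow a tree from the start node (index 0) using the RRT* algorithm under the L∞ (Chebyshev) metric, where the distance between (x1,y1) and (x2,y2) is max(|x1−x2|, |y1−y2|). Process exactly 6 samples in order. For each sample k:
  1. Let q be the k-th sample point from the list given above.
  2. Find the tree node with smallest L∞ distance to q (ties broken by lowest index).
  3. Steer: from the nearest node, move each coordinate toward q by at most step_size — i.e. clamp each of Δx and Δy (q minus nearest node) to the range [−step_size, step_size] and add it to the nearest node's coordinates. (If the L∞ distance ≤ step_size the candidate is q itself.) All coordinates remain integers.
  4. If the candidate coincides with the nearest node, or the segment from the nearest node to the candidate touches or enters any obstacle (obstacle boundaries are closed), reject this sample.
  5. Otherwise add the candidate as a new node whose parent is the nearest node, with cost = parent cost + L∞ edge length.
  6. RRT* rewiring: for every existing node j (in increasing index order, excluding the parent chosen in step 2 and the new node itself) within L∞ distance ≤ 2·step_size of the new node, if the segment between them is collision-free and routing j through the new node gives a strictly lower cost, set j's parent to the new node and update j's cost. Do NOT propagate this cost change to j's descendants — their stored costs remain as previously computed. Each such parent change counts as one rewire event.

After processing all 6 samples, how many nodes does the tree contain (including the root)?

Node count: 6

1. q=(1,25) nearest=0 d=25 new=(1,2) → add node 1 parent=0 cost=2
2. q=(27,9) nearest=0 d=25 new=(4,2) → add node 2 parent=0 cost=2
3. q=(4,35) nearest=1 d=33 new=(3,4) → add node 3 parent=1 cost=4
4. q=(18,33) nearest=3 d=29 new=(5,6) → add node 4 parent=3 cost=6
5. q=(21,21) nearest=4 d=16 new=(7,8) → add node 5 parent=4 cost=8
6. q=(11,8) nearest=5 d=4 new=(9,8) → blocked by [8,14]×[5,14], reject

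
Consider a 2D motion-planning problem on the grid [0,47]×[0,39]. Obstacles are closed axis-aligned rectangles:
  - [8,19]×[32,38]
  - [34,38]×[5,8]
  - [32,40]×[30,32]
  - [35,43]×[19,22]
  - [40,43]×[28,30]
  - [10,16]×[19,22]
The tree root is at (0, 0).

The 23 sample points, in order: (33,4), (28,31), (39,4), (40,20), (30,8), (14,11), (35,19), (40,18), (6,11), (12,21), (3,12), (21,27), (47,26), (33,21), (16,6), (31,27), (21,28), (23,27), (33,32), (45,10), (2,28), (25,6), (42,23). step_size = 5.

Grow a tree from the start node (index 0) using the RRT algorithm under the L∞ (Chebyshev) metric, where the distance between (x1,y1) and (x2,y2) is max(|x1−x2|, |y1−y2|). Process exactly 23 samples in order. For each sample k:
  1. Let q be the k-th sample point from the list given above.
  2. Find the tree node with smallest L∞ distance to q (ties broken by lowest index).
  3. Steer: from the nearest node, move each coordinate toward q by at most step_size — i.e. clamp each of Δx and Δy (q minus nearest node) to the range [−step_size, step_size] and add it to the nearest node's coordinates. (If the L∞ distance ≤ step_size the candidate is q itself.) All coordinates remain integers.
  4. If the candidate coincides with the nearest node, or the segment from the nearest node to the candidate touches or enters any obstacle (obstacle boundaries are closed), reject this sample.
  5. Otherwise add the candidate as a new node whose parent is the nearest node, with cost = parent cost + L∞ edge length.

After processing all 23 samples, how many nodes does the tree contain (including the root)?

1. q=(33,4) nearest=0 d=33 new=(5,4) → add node 1 parent=0 cost=5
2. q=(28,31) nearest=1 d=27 new=(10,9) → add node 2 parent=1 cost=10
3. q=(39,4) nearest=2 d=29 new=(15,4) → add node 3 parent=2 cost=15
4. q=(40,20) nearest=3 d=25 new=(20,9) → add node 4 parent=3 cost=20
5. q=(30,8) nearest=4 d=10 new=(25,8) → add node 5 parent=4 cost=25
6. q=(14,11) nearest=2 d=4 new=(14,11) → add node 6 parent=2 cost=14
7. q=(35,19) nearest=5 d=11 new=(30,13) → add node 7 parent=5 cost=30
8. q=(40,18) nearest=7 d=10 new=(35,18) → add node 8 parent=7 cost=35
9. q=(6,11) nearest=2 d=4 new=(6,11) → add node 9 parent=2 cost=14
10. q=(12,21) nearest=6 d=10 new=(12,16) → add node 10 parent=6 cost=19
11. q=(3,12) nearest=9 d=3 new=(3,12) → add node 11 parent=9 cost=17
12. q=(21,27) nearest=10 d=11 new=(17,21) → blocked by [10,16]×[19,22], reject
13. q=(47,26) nearest=8 d=12 new=(40,23) → blocked by [35,43]×[19,22], reject
14. q=(33,21) nearest=8 d=3 new=(33,21) → add node 12 parent=8 cost=38
15. q=(16,6) nearest=3 d=2 new=(16,6) → add node 13 parent=3 cost=17
16. q=(31,27) nearest=12 d=6 new=(31,26) → add node 14 parent=12 cost=43
17. q=(21,28) nearest=14 d=10 new=(26,28) → add node 15 parent=14 cost=48
18. q=(23,27) nearest=15 d=3 new=(23,27) → add node 16 parent=15 cost=51
19. q=(33,32) nearest=14 d=6 new=(33,31) → blocked by [32,40]×[30,32], reject
20. q=(45,10) nearest=8 d=10 new=(40,13) → add node 17 parent=8 cost=40
21. q=(2,28) nearest=10 d=12 new=(7,21) → add node 18 parent=10 cost=24
22. q=(25,6) nearest=5 d=2 new=(25,6) → add node 19 parent=5 cost=27
23. q=(42,23) nearest=8 d=7 new=(40,23) → blocked by [35,43]×[19,22], reject

Node count: 20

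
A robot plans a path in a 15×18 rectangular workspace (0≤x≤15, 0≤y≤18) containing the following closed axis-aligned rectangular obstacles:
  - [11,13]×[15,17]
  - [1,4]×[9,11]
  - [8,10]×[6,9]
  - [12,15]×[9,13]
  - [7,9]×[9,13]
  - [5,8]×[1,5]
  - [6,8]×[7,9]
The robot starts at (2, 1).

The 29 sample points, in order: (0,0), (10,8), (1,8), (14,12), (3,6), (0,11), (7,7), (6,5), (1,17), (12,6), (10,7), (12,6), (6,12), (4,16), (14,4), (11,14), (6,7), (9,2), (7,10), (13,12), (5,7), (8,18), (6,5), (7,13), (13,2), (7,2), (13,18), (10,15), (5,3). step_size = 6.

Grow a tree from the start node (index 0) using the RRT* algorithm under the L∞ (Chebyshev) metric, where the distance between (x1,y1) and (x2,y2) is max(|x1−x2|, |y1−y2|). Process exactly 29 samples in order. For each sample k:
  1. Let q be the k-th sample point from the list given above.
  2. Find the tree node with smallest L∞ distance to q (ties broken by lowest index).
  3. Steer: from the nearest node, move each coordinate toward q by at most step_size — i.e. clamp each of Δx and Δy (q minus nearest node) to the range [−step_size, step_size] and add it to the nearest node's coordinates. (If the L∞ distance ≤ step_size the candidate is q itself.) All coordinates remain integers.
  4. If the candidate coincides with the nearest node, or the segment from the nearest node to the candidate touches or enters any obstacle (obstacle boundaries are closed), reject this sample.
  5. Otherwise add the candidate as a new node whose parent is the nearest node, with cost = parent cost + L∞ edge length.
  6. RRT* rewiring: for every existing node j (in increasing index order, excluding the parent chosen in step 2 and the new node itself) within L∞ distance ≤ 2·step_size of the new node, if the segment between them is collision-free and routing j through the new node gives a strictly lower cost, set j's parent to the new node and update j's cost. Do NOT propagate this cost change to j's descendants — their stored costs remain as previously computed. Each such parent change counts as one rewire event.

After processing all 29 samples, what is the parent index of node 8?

1. q=(0,0) nearest=0 d=2 new=(0,0) → add node 1 parent=0 cost=2
2. q=(10,8) nearest=0 d=8 new=(8,7) → blocked by [8,10]×[6,9], reject
3. q=(1,8) nearest=0 d=7 new=(1,7) → add node 2 parent=0 cost=6
4. q=(14,12) nearest=0 d=12 new=(8,7) → blocked by [8,10]×[6,9], reject
5. q=(3,6) nearest=2 d=2 new=(3,6) → add node 3 parent=2 cost=8
6. q=(0,11) nearest=2 d=4 new=(0,11) → add node 4 parent=2 cost=10
7. q=(7,7) nearest=3 d=4 new=(7,7) → blocked by [6,8]×[7,9], reject
8. q=(6,5) nearest=3 d=3 new=(6,5) → blocked by [5,8]×[1,5], reject
9. q=(1,17) nearest=4 d=6 new=(1,17) → add node 5 parent=4 cost=16
10. q=(12,6) nearest=3 d=9 new=(9,6) → blocked by [8,10]×[6,9], reject
11. q=(10,7) nearest=3 d=7 new=(9,7) → blocked by [8,10]×[6,9], reject
12. q=(12,6) nearest=3 d=9 new=(9,6) → blocked by [8,10]×[6,9], reject
13. q=(6,12) nearest=2 d=5 new=(6,12) → blocked by [1,4]×[9,11], reject
14. q=(4,16) nearest=5 d=3 new=(4,16) → add node 6 parent=5 cost=19
15. q=(14,4) nearest=3 d=11 new=(9,4) → blocked by [5,8]×[1,5], reject
16. q=(11,14) nearest=6 d=7 new=(10,14) → add node 7 parent=6 cost=25
17. q=(6,7) nearest=3 d=3 new=(6,7) → blocked by [6,8]×[7,9], reject
18. q=(9,2) nearest=3 d=6 new=(9,2) → blocked by [5,8]×[1,5], reject
19. q=(7,10) nearest=3 d=4 new=(7,10) → blocked by [7,9]×[9,13], reject
20. q=(13,12) nearest=7 d=3 new=(13,12) → blocked by [12,15]×[9,13], reject
21. q=(5,7) nearest=3 d=2 new=(5,7) → add node 8 parent=3 cost=10
22. q=(8,18) nearest=6 d=4 new=(8,18) → add node 9 parent=6 cost=23
23. q=(6,5) nearest=8 d=2 new=(6,5) → blocked by [5,8]×[1,5], reject
24. q=(7,13) nearest=6 d=3 new=(7,13) → blocked by [7,9]×[9,13], reject
25. q=(13,2) nearest=8 d=8 new=(11,2) → blocked by [5,8]×[1,5], reject
26. q=(7,2) nearest=3 d=4 new=(7,2) → blocked by [5,8]×[1,5], reject
27. q=(13,18) nearest=7 d=4 new=(13,18) → blocked by [11,13]×[15,17], reject
28. q=(10,15) nearest=7 d=1 new=(10,15) → add node 10 parent=7 cost=26
29. q=(5,3) nearest=0 d=3 new=(5,3) → blocked by [5,8]×[1,5], reject

Parent of node 8: 3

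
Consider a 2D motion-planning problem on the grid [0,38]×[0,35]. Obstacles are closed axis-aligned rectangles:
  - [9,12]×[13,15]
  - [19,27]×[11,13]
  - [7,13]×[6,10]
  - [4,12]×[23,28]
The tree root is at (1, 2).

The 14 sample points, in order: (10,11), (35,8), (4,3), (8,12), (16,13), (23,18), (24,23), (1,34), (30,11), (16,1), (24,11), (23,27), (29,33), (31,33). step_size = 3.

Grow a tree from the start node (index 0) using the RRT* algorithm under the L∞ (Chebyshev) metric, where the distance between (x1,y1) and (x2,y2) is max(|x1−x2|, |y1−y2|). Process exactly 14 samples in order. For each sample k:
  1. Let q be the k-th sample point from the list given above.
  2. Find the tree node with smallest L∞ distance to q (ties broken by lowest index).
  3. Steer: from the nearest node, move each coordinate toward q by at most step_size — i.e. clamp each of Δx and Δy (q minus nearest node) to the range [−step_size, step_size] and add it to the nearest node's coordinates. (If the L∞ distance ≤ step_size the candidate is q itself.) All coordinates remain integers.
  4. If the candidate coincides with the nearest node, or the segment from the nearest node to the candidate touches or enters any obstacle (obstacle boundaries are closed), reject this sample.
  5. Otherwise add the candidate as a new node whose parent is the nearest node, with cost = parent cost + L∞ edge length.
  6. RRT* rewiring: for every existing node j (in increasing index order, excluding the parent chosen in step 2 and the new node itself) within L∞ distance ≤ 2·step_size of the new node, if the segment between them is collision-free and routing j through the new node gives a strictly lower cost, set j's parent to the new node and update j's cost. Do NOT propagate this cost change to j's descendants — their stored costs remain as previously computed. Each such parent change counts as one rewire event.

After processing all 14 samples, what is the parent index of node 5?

1. q=(10,11) nearest=0 d=9 new=(4,5) → add node 1 parent=0 cost=3
2. q=(35,8) nearest=1 d=31 new=(7,8) → blocked by [7,13]×[6,10], reject
3. q=(4,3) nearest=1 d=2 new=(4,3) → add node 2 parent=1 cost=5
4. q=(8,12) nearest=1 d=7 new=(7,8) → blocked by [7,13]×[6,10], reject
5. q=(16,13) nearest=1 d=12 new=(7,8) → blocked by [7,13]×[6,10], reject
6. q=(23,18) nearest=1 d=19 new=(7,8) → blocked by [7,13]×[6,10], reject
7. q=(24,23) nearest=1 d=20 new=(7,8) → blocked by [7,13]×[6,10], reject
8. q=(1,34) nearest=1 d=29 new=(1,8) → add node 3 parent=1 cost=6
9. q=(30,11) nearest=1 d=26 new=(7,8) → blocked by [7,13]×[6,10], reject
10. q=(16,1) nearest=1 d=12 new=(7,2) → add node 4 parent=1 cost=6
11. q=(24,11) nearest=4 d=17 new=(10,5) → add node 5 parent=4 cost=9
12. q=(23,27) nearest=1 d=22 new=(7,8) → blocked by [7,13]×[6,10], reject
13. q=(29,33) nearest=1 d=28 new=(7,8) → blocked by [7,13]×[6,10], reject
14. q=(31,33) nearest=1 d=28 new=(7,8) → blocked by [7,13]×[6,10], reject

Parent of node 5: 4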